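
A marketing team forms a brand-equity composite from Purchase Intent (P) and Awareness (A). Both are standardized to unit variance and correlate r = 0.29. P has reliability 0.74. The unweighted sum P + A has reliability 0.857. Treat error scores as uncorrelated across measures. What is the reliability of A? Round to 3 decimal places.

0.891

Var(P+A) = 2 + 2·0.29 = 2.580.
True-score variance = ρ_P + ρ_A + 2·0.29, so 0.857 = (0.74 + ρ_A + 0.58) / 2.580.
ρ_A = 0.857·2.580 − 0.74 − 0.58 = 0.891.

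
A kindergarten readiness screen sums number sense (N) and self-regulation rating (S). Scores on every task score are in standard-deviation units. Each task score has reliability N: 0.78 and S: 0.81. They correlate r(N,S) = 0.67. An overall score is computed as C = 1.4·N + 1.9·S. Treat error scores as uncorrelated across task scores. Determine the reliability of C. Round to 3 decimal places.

Var(C) = 1.4² + 1.9² + 2·[2.66·0.67] = 5.57 + 3.5644 = 9.1344.
Because errors are independent across components, Cov(Tᵢ,Tⱼ) = Cov(Xᵢ,Xⱼ); the off-diagonal part of the true-score variance is the same as above.
True-score variance = [1.4²·0.78 + 1.9²·0.81] + 3.5644 = 4.4529 + 3.5644 = 8.0173.
Reliability = 8.0173 / 9.1344 = 0.878.

0.878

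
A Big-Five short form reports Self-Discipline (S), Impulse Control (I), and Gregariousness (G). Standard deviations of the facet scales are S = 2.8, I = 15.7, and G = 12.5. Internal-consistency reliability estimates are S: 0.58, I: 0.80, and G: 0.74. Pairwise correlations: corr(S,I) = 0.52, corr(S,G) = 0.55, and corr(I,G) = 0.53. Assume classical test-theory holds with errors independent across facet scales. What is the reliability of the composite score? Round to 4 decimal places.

0.8674

Var(S+I+G) = 2.8² + 15.7² + 12.5² + 2·[2.8·15.7·0.52 + 2.8·12.5·0.55 + 15.7·12.5·0.53] = 410.58 + 292.243 = 702.823.
Under uncorrelated errors the observed covariances equal the true-score covariances, so only the own-variance terms attenuate.
True-score variance = [2.8²·0.58 + 15.7²·0.80 + 12.5²·0.74] + 292.243 = 317.364 + 292.243 = 609.608.
Reliability = 609.608 / 702.823 = 0.8674.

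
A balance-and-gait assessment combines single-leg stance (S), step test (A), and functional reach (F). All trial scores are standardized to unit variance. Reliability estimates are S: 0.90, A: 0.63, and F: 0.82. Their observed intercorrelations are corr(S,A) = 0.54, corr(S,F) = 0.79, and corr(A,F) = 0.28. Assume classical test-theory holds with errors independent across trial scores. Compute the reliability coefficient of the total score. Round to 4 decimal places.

0.8955

Var(S+A+F) = 3 + 2·[0.54 + 0.79 + 0.28] = 3 + 3.22 = 6.22.
Under uncorrelated errors the observed covariances equal the true-score covariances, so only the own-variance terms attenuate.
True-score variance = [0.90 + 0.63 + 0.82] + 3.22 = 2.35 + 3.22 = 5.57.
Reliability = 5.57 / 6.22 = 0.8955.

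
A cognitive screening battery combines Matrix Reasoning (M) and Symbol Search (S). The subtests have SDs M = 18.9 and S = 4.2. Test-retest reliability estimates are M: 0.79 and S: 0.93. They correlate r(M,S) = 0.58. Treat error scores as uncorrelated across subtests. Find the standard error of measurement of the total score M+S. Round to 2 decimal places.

Var(total) = 374.85 + 92.0808 = 466.931.
True-score variance = 298.601 + 92.0808 = 390.682, so reliability = 0.8367.
Error variance = 466.931 − 390.682 = 76.2489; SEM = √76.2489 = 8.73.

8.73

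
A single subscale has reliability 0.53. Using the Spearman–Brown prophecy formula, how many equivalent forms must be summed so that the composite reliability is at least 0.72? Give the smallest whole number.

3

k ≥ ρ*(1−ρ₁)/(ρ₁(1−ρ*)) = 0.72·0.47 / (0.53·0.28) = 2.280.
Smallest integer k = 3.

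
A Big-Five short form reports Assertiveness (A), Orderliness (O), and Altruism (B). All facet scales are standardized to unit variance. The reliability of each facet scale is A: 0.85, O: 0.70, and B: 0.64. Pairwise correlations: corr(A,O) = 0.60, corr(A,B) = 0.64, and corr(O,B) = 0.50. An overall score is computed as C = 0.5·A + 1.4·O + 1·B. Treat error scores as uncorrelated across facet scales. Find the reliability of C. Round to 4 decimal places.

Var(C) = 0.5² + 1.4² + 1 + 2·[0.7·0.60 + 0.5·0.64 + 1.4·0.50] = 3.21 + 2.88 = 6.09.
Because errors are independent across components, Cov(Tᵢ,Tⱼ) = Cov(Xᵢ,Xⱼ); the off-diagonal part of the true-score variance is the same as above.
True-score variance = [0.5²·0.85 + 1.4²·0.70 + 0.64] + 2.88 = 2.2245 + 2.88 = 5.1045.
Reliability = 5.1045 / 6.09 = 0.8382.

0.8382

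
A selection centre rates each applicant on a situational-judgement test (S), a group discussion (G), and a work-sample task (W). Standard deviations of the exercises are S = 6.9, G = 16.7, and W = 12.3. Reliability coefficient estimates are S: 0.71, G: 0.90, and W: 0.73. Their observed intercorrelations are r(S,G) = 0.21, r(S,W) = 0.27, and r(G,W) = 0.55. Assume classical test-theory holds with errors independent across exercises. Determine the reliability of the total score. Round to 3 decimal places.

0.897

Var(S+G+W) = 6.9² + 16.7² + 12.3² + 2·[6.9·16.7·0.21 + 6.9·12.3·0.27 + 16.7·12.3·0.55] = 477.79 + 320.177 = 797.967.
Because errors are independent across components, Cov(Tᵢ,Tⱼ) = Cov(Xᵢ,Xⱼ); the off-diagonal part of the true-score variance is the same as above.
True-score variance = [6.9²·0.71 + 16.7²·0.90 + 12.3²·0.73] + 320.177 = 395.246 + 320.177 = 715.423.
Reliability = 715.423 / 797.967 = 0.897.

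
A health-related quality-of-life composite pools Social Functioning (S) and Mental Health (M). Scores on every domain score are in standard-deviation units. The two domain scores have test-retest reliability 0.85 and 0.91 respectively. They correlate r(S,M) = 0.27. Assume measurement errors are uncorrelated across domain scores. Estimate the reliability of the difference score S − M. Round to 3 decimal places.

0.836

Var(S−M) = 1 + 1 − 2·0.27 = 2 − 0.54 = 1.46.
Because errors are independent across components, Cov(Tᵢ,Tⱼ) = Cov(Xᵢ,Xⱼ); the off-diagonal part of the true-score variance is the same as above.
True-score variance = [0.85 + 0.91] − 0.54 = 1.76 − 0.54 = 1.22.
Reliability = 1.22 / 1.46 = 0.836.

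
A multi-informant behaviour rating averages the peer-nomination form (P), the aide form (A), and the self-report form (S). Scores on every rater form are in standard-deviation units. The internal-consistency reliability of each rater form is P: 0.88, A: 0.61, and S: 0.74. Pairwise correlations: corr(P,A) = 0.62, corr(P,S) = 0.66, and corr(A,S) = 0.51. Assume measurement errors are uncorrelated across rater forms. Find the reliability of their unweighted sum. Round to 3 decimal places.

Var(P+A+S) = 3 + 2·[0.62 + 0.66 + 0.51] = 3 + 3.58 = 6.58.
With uncorrelated errors the cross-covariances are all true-score covariance, so they carry over unchanged; only the diagonal terms shrink to ρᵢσᵢ².
True-score variance = [0.88 + 0.61 + 0.74] + 3.58 = 2.23 + 3.58 = 5.81.
Reliability = 5.81 / 6.58 = 0.883.

0.883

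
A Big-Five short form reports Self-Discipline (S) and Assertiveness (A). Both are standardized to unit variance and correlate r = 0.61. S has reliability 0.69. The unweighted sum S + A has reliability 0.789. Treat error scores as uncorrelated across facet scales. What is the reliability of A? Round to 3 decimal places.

0.631

Var(S+A) = 2 + 2·0.61 = 3.220.
True-score variance = ρ_S + ρ_A + 2·0.61, so 0.789 = (0.69 + ρ_A + 1.22) / 3.220.
ρ_A = 0.789·3.220 − 0.69 − 1.22 = 0.631.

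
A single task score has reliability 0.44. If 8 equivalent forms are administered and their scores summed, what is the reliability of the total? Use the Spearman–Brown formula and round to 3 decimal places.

0.863

ρ_k = kρ / (1 + (k−1)ρ) = 8·0.44 / (1 + 7·0.44) = 3.520 / 4.080 = 0.863.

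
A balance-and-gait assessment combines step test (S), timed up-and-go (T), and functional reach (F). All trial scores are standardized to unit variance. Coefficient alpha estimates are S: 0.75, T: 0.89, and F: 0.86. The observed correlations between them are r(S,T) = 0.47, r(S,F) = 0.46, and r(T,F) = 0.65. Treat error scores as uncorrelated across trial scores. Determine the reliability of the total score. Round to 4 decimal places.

Var(S+T+F) = 3 + 2·[0.47 + 0.46 + 0.65] = 3 + 3.16 = 6.16.
Under uncorrelated errors the observed covariances equal the true-score covariances, so only the own-variance terms attenuate.
True-score variance = [0.75 + 0.89 + 0.86] + 3.16 = 2.5 + 3.16 = 5.66.
Reliability = 5.66 / 6.16 = 0.9188.

0.9188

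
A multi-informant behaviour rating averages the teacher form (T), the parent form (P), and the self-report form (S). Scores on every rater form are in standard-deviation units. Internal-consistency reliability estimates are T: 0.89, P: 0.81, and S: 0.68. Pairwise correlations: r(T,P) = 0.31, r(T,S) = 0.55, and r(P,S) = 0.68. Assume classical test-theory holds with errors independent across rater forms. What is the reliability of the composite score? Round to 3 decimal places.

0.898

Var(T+P+S) = 3 + 2·[0.31 + 0.55 + 0.68] = 3 + 3.08 = 6.08.
Because errors are independent across components, Cov(Tᵢ,Tⱼ) = Cov(Xᵢ,Xⱼ); the off-diagonal part of the true-score variance is the same as above.
True-score variance = [0.89 + 0.81 + 0.68] + 3.08 = 2.38 + 3.08 = 5.46.
Reliability = 5.46 / 6.08 = 0.898.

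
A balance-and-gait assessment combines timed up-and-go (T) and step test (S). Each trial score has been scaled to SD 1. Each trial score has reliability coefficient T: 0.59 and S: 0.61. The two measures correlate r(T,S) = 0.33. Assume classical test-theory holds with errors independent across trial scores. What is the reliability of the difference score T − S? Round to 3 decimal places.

0.403

Var(T−S) = 1 + 1 − 2·0.33 = 2 − 0.66 = 1.34.
Because errors are independent across components, Cov(Tᵢ,Tⱼ) = Cov(Xᵢ,Xⱼ); the off-diagonal part of the true-score variance is the same as above.
True-score variance = [0.59 + 0.61] − 0.66 = 1.2 − 0.66 = 0.54.
Reliability = 0.54 / 1.34 = 0.403.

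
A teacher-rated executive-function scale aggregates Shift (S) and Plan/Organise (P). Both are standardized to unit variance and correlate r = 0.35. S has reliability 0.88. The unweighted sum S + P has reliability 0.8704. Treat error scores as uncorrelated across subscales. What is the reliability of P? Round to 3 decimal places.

Var(S+P) = 2 + 2·0.35 = 2.700.
True-score variance = ρ_S + ρ_P + 2·0.35, so 0.8704 = (0.88 + ρ_P + 0.70) / 2.700.
ρ_P = 0.8704·2.700 − 0.88 − 0.70 = 0.770.

0.770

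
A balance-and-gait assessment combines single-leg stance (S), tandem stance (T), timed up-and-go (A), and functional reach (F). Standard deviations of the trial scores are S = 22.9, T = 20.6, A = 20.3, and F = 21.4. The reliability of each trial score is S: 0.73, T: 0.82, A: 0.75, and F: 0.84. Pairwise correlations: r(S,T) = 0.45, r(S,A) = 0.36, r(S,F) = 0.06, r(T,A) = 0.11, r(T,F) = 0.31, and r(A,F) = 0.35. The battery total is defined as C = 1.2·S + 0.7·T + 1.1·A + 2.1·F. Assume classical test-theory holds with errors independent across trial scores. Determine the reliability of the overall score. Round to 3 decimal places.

0.877

Var(C) = 1.2²·22.9² + 0.7²·20.6² + 1.1²·20.3² + 2.1²·21.4² + 2·[0.84·22.9·20.6·0.45 + 1.32·22.9·20.3·0.36 + 2.52·22.9·21.4·0.06 + 0.77·20.6·20.3·0.11 + 1.47·20.6·21.4·0.31 + 2.31·20.3·21.4·0.35] = 3481.32 + 2121.72 = 5603.04.
Because errors are independent across components, Cov(Tᵢ,Tⱼ) = Cov(Xᵢ,Xⱼ); the off-diagonal part of the true-score variance is the same as above.
True-score variance = [1.2²·22.9²·0.73 + 0.7²·20.6²·0.82 + 1.1²·20.3²·0.75 + 2.1²·21.4²·0.84] + 2121.72 = 2792.21 + 2121.72 = 4913.93.
Reliability = 4913.93 / 5603.04 = 0.877.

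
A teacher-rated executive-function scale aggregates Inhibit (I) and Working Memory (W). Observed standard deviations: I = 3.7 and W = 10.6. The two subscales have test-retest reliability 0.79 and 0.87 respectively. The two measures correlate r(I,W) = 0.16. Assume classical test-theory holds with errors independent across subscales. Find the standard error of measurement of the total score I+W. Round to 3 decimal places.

4.181

Var(total) = 126.05 + 12.5504 = 138.6.
True-score variance = 108.568 + 12.5504 = 121.119, so reliability = 0.8739.
Error variance = 138.6 − 121.119 = 17.4817; SEM = √17.4817 = 4.181.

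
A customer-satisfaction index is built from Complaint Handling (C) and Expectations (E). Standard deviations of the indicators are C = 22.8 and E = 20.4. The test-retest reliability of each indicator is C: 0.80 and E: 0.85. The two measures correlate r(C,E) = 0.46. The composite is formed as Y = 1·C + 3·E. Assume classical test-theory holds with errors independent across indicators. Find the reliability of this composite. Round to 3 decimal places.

Var(Y) = 22.8² + 3²·20.4² + 2·[3·22.8·20.4·0.46] = 4265.28 + 1283.73 = 5549.01.
With uncorrelated errors the cross-covariances are all true-score covariance, so they carry over unchanged; only the diagonal terms shrink to ρᵢσᵢ².
True-score variance = [22.8²·0.80 + 3²·20.4²·0.85] + 1283.73 = 3599.5 + 1283.73 = 4883.23.
Reliability = 4883.23 / 5549.01 = 0.880.

0.880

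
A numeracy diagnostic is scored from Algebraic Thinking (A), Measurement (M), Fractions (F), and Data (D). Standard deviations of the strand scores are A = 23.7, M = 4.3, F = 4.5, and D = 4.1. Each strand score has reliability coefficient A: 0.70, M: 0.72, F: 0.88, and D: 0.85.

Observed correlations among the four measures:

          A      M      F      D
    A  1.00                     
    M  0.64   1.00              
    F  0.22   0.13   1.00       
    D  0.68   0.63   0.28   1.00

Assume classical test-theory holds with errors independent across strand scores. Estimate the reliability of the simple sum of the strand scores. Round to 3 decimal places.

0.815

Var(A+M+F+D) = 23.7² + 4.3² + 4.5² + 4.1² + 2·[23.7·4.3·0.64 + 23.7·4.5·0.22 + 23.7·4.1·0.68 + 4.3·4.5·0.13 + 4.3·4.1·0.63 + 4.5·4.1·0.28] = 617.24 + 347.099 = 964.339.
Under uncorrelated errors the observed covariances equal the true-score covariances, so only the own-variance terms attenuate.
True-score variance = [23.7²·0.70 + 4.3²·0.72 + 4.5²·0.88 + 4.1²·0.85] + 347.099 = 438.604 + 347.099 = 785.703.
Reliability = 785.703 / 964.339 = 0.815.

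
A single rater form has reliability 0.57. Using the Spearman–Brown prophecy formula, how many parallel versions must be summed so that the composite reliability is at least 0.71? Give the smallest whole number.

k ≥ ρ*(1−ρ₁)/(ρ₁(1−ρ*)) = 0.71·0.43 / (0.57·0.29) = 1.847.
Smallest integer k = 2.

2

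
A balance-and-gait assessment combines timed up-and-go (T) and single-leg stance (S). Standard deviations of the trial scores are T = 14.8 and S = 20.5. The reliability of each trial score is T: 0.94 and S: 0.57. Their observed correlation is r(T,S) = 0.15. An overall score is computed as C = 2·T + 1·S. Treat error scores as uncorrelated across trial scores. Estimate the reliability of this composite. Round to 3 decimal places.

0.842

Var(C) = 2²·14.8² + 20.5² + 2·[2·14.8·20.5·0.15] = 1296.41 + 182.04 = 1478.45.
With uncorrelated errors the cross-covariances are all true-score covariance, so they carry over unchanged; only the diagonal terms shrink to ρᵢσᵢ².
True-score variance = [2²·14.8²·0.94 + 20.5²·0.57] + 182.04 = 1063.13 + 182.04 = 1245.17.
Reliability = 1245.17 / 1478.45 = 0.842.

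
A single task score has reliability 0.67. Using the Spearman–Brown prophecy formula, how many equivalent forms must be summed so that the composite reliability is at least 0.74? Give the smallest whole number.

2

k ≥ ρ*(1−ρ₁)/(ρ₁(1−ρ*)) = 0.74·0.33 / (0.67·0.26) = 1.402.
Smallest integer k = 2.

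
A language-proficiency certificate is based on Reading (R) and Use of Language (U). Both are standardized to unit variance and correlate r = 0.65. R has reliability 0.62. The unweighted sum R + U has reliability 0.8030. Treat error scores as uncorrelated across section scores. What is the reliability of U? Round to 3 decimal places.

Var(R+U) = 2 + 2·0.65 = 3.300.
True-score variance = ρ_R + ρ_U + 2·0.65, so 0.8030 = (0.62 + ρ_U + 1.30) / 3.300.
ρ_U = 0.8030·3.300 − 0.62 − 1.30 = 0.730.

0.730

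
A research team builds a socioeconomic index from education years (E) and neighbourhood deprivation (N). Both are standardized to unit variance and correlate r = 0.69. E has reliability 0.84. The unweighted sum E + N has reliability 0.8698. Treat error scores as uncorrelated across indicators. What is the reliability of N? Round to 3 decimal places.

Var(E+N) = 2 + 2·0.69 = 3.380.
True-score variance = ρ_E + ρ_N + 2·0.69, so 0.8698 = (0.84 + ρ_N + 1.38) / 3.380.
ρ_N = 0.8698·3.380 − 0.84 − 1.38 = 0.720.

0.720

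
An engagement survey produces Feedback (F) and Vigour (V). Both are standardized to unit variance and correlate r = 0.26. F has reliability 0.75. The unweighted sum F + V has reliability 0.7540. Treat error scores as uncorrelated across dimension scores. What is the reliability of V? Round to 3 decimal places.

0.630

Var(F+V) = 2 + 2·0.26 = 2.520.
True-score variance = ρ_F + ρ_V + 2·0.26, so 0.7540 = (0.75 + ρ_V + 0.52) / 2.520.
ρ_V = 0.7540·2.520 − 0.75 − 0.52 = 0.630.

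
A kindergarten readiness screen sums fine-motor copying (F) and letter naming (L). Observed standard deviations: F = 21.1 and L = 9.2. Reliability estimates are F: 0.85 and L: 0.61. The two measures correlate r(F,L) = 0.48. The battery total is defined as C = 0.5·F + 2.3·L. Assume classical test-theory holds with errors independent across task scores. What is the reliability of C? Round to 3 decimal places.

Var(C) = 0.5²·21.1² + 2.3²·9.2² + 2·[1.15·21.1·9.2·0.48] = 559.048 + 214.308 = 773.357.
Under uncorrelated errors the observed covariances equal the true-score covariances, so only the own-variance terms attenuate.
True-score variance = [0.5²·21.1²·0.85 + 2.3²·9.2²·0.61] + 214.308 = 367.732 + 214.308 = 582.04.
Reliability = 582.04 / 773.357 = 0.753.

0.753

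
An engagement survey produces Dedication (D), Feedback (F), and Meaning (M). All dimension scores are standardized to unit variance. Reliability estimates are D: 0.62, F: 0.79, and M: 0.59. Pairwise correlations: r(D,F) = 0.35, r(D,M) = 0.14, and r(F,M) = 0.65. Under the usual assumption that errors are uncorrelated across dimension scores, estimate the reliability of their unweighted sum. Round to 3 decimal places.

0.811

Var(D+F+M) = 3 + 2·[0.35 + 0.14 + 0.65] = 3 + 2.28 = 5.28.
Because errors are independent across components, Cov(Tᵢ,Tⱼ) = Cov(Xᵢ,Xⱼ); the off-diagonal part of the true-score variance is the same as above.
True-score variance = [0.62 + 0.79 + 0.59] + 2.28 = 2 + 2.28 = 4.28.
Reliability = 4.28 / 5.28 = 0.811.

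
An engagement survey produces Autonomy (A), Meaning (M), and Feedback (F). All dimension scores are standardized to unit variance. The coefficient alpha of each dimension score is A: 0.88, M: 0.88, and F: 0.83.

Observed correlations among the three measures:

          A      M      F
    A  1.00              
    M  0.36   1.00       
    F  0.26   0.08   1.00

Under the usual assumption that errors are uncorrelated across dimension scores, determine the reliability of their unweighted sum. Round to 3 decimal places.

0.907

Var(A+M+F) = 3 + 2·[0.36 + 0.26 + 0.08] = 3 + 1.4 = 4.4.
Because errors are independent across components, Cov(Tᵢ,Tⱼ) = Cov(Xᵢ,Xⱼ); the off-diagonal part of the true-score variance is the same as above.
True-score variance = [0.88 + 0.88 + 0.83] + 1.4 = 2.59 + 1.4 = 3.99.
Reliability = 3.99 / 4.4 = 0.907.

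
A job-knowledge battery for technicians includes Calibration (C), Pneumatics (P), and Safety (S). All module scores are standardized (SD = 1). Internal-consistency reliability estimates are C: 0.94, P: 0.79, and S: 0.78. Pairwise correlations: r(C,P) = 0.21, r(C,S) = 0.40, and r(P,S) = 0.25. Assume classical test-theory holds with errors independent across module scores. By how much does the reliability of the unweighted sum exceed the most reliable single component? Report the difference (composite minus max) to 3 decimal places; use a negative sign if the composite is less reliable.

-0.044

Var(sum) = 3 + 1.72 = 4.72; true-score variance = 2.51 + 1.72 = 4.23; composite reliability = 0.8962.
Max component reliability = 0.9400.
Difference = 0.8962 − 0.9400 = -0.044.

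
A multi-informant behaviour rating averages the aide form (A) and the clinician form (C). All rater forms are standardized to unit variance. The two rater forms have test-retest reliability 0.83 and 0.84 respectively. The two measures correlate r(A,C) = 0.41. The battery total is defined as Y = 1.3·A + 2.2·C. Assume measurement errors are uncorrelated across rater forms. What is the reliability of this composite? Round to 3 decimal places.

0.880

Var(Y) = 1.3² + 2.2² + 2·[2.86·0.41] = 6.53 + 2.3452 = 8.8752.
Under uncorrelated errors the observed covariances equal the true-score covariances, so only the own-variance terms attenuate.
True-score variance = [1.3²·0.83 + 2.2²·0.84] + 2.3452 = 5.4683 + 2.3452 = 7.8135.
Reliability = 7.8135 / 8.8752 = 0.880.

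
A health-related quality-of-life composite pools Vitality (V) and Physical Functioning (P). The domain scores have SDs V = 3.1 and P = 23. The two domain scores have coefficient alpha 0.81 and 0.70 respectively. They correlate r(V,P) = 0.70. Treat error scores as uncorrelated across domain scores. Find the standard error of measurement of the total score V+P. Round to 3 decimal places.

12.670

Var(total) = 538.61 + 99.82 = 638.43.
True-score variance = 378.084 + 99.82 = 477.904, so reliability = 0.7486.
Error variance = 638.43 − 477.904 = 160.526; SEM = √160.526 = 12.670.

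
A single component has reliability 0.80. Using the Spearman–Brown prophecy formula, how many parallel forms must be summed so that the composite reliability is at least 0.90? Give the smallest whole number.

3

k ≥ ρ*(1−ρ₁)/(ρ₁(1−ρ*)) = 0.90·0.20 / (0.80·0.10) = 2.250.
Smallest integer k = 3.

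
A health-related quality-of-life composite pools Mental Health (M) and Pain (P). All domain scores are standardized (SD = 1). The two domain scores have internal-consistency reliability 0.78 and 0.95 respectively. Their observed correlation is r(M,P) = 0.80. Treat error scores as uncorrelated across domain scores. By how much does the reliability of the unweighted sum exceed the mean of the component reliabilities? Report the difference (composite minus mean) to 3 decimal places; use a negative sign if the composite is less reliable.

Var(sum) = 2 + 1.6 = 3.6; true-score variance = 1.73 + 1.6 = 3.33; composite reliability = 0.9250.
Mean component reliability = 0.8650.
Difference = 0.9250 − 0.8650 = 0.060.

0.060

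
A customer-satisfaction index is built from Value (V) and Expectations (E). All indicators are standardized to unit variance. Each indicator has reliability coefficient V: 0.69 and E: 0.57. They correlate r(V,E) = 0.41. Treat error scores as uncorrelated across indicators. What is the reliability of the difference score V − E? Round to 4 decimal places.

0.3729

Var(V−E) = 1 + 1 − 2·0.41 = 2 − 0.82 = 1.18.
Because errors are independent across components, Cov(Tᵢ,Tⱼ) = Cov(Xᵢ,Xⱼ); the off-diagonal part of the true-score variance is the same as above.
True-score variance = [0.69 + 0.57] − 0.82 = 1.26 − 0.82 = 0.44.
Reliability = 0.44 / 1.18 = 0.3729.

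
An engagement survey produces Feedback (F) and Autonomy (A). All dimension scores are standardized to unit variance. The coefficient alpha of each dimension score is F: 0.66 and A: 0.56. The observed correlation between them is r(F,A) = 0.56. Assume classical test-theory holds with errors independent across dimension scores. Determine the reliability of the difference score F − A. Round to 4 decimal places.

Var(F−A) = 1 + 1 − 2·0.56 = 2 − 1.12 = 0.88.
Because errors are independent across components, Cov(Tᵢ,Tⱼ) = Cov(Xᵢ,Xⱼ); the off-diagonal part of the true-score variance is the same as above.
True-score variance = [0.66 + 0.56] − 1.12 = 1.22 − 1.12 = 0.1.
Reliability = 0.1 / 0.88 = 0.1136.

0.1136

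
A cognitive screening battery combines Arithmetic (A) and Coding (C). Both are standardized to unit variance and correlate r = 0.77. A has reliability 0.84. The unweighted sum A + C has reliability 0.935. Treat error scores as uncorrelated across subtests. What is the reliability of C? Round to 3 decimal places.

0.930

Var(A+C) = 2 + 2·0.77 = 3.540.
True-score variance = ρ_A + ρ_C + 2·0.77, so 0.935 = (0.84 + ρ_C + 1.54) / 3.540.
ρ_C = 0.935·3.540 − 0.84 − 1.54 = 0.930.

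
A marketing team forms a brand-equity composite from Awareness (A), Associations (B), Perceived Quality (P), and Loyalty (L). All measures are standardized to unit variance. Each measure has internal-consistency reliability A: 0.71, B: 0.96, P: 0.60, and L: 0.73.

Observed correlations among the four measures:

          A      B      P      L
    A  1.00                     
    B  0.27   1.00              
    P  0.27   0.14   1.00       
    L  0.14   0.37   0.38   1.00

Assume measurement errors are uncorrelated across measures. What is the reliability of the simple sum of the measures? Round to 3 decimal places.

Var(A+B+P+L) = 4 + 2·[0.27 + 0.27 + 0.14 + 0.14 + 0.37 + 0.38] = 4 + 3.14 = 7.14.
With uncorrelated errors the cross-covariances are all true-score covariance, so they carry over unchanged; only the diagonal terms shrink to ρᵢσᵢ².
True-score variance = [0.71 + 0.96 + 0.60 + 0.73] + 3.14 = 3 + 3.14 = 6.14.
Reliability = 6.14 / 7.14 = 0.860.

0.860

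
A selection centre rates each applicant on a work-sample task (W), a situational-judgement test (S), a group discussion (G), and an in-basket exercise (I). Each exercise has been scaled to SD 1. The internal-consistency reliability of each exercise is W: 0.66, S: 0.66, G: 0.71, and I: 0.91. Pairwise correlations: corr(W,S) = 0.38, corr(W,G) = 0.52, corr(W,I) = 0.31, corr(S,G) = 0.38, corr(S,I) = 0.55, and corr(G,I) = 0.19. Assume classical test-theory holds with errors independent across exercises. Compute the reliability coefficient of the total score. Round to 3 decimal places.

0.878

Var(W+S+G+I) = 4 + 2·[0.38 + 0.52 + 0.31 + 0.38 + 0.55 + 0.19] = 4 + 4.66 = 8.66.
With uncorrelated errors the cross-covariances are all true-score covariance, so they carry over unchanged; only the diagonal terms shrink to ρᵢσᵢ².
True-score variance = [0.66 + 0.66 + 0.71 + 0.91] + 4.66 = 2.94 + 4.66 = 7.6.
Reliability = 7.6 / 8.66 = 0.878.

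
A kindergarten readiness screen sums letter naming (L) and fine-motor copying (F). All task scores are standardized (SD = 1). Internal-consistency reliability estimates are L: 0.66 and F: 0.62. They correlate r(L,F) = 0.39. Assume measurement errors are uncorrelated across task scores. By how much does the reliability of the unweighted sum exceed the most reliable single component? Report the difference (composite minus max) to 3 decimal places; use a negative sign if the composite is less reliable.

Var(sum) = 2 + 0.78 = 2.78; true-score variance = 1.28 + 0.78 = 2.06; composite reliability = 0.7410.
Max component reliability = 0.6600.
Difference = 0.7410 − 0.6600 = 0.081.

0.081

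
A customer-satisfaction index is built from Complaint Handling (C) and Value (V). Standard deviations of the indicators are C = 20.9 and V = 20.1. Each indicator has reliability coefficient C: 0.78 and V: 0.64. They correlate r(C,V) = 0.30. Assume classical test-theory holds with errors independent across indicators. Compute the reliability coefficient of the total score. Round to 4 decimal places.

0.7790

Var(C+V) = 20.9² + 20.1² + 2·[20.9·20.1·0.30] = 840.82 + 252.054 = 1092.87.
Because errors are independent across components, Cov(Tᵢ,Tⱼ) = Cov(Xᵢ,Xⱼ); the off-diagonal part of the true-score variance is the same as above.
True-score variance = [20.9²·0.78 + 20.1²·0.64] + 252.054 = 599.278 + 252.054 = 851.332.
Reliability = 851.332 / 1092.87 = 0.7790.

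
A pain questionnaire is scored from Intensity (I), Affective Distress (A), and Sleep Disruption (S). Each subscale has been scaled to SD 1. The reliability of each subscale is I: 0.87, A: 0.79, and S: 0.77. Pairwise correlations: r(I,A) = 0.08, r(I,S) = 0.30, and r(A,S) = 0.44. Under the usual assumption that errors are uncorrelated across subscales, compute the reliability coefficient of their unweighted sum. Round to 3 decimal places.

Var(I+A+S) = 3 + 2·[0.08 + 0.30 + 0.44] = 3 + 1.64 = 4.64.
Under uncorrelated errors the observed covariances equal the true-score covariances, so only the own-variance terms attenuate.
True-score variance = [0.87 + 0.79 + 0.77] + 1.64 = 2.43 + 1.64 = 4.07.
Reliability = 4.07 / 4.64 = 0.877.

0.877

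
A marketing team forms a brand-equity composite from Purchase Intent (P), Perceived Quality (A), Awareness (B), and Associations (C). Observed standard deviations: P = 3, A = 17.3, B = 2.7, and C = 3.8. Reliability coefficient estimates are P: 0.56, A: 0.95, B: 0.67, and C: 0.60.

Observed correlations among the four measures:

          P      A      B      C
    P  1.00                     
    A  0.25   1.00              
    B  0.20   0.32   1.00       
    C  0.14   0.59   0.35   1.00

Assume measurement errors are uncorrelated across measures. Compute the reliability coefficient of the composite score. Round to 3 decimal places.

Var(P+A+B+C) = 3² + 17.3² + 2.7² + 3.8² + 2·[3·17.3·0.25 + 3·2.7·0.20 + 3·3.8·0.14 + 17.3·2.7·0.32 + 17.3·3.8·0.59 + 2.7·3.8·0.35] = 330.02 + 147.032 = 477.052.
Because errors are independent across components, Cov(Tᵢ,Tⱼ) = Cov(Xᵢ,Xⱼ); the off-diagonal part of the true-score variance is the same as above.
True-score variance = [3²·0.56 + 17.3²·0.95 + 2.7²·0.67 + 3.8²·0.60] + 147.032 = 302.914 + 147.032 = 449.945.
Reliability = 449.945 / 477.052 = 0.943.

0.943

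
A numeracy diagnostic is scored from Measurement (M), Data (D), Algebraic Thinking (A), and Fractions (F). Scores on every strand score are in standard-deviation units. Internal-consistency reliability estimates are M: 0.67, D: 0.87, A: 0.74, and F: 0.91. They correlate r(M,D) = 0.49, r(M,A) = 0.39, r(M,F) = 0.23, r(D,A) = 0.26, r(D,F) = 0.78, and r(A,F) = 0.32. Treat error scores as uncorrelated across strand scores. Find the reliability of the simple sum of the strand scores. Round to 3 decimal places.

Var(M+D+A+F) = 4 + 2·[0.49 + 0.39 + 0.23 + 0.26 + 0.78 + 0.32] = 4 + 4.94 = 8.94.
Under uncorrelated errors the observed covariances equal the true-score covariances, so only the own-variance terms attenuate.
True-score variance = [0.67 + 0.87 + 0.74 + 0.91] + 4.94 = 3.19 + 4.94 = 8.13.
Reliability = 8.13 / 8.94 = 0.909.

0.909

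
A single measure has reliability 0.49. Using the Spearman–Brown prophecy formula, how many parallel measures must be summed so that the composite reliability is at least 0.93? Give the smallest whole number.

14

k ≥ ρ*(1−ρ₁)/(ρ₁(1−ρ*)) = 0.93·0.51 / (0.49·0.07) = 13.828.
Smallest integer k = 14.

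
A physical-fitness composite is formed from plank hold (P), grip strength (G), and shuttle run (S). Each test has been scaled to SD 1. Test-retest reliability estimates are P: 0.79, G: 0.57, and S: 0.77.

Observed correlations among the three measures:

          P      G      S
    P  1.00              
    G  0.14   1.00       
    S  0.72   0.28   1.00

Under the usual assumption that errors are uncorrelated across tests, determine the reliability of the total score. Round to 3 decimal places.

0.835

Var(P+G+S) = 3 + 2·[0.14 + 0.72 + 0.28] = 3 + 2.28 = 5.28.
Under uncorrelated errors the observed covariances equal the true-score covariances, so only the own-variance terms attenuate.
True-score variance = [0.79 + 0.57 + 0.77] + 2.28 = 2.13 + 2.28 = 4.41.
Reliability = 4.41 / 5.28 = 0.835.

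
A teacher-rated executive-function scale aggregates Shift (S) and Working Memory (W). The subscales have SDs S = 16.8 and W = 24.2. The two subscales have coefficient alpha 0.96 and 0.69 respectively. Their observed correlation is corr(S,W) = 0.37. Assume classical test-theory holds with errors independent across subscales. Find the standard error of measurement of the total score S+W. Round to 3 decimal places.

13.887

Var(total) = 867.88 + 300.854 = 1168.73.
True-score variance = 675.042 + 300.854 = 975.896, so reliability = 0.8350.
Error variance = 1168.73 − 975.896 = 192.838; SEM = √192.838 = 13.887.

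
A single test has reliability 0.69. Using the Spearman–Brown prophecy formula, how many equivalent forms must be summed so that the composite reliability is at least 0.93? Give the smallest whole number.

6

k ≥ ρ*(1−ρ₁)/(ρ₁(1−ρ*)) = 0.93·0.31 / (0.69·0.07) = 5.969.
Smallest integer k = 6.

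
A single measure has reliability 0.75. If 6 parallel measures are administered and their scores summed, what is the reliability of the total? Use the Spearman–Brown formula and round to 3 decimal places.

0.947

ρ_k = kρ / (1 + (k−1)ρ) = 6·0.75 / (1 + 5·0.75) = 4.500 / 4.750 = 0.947.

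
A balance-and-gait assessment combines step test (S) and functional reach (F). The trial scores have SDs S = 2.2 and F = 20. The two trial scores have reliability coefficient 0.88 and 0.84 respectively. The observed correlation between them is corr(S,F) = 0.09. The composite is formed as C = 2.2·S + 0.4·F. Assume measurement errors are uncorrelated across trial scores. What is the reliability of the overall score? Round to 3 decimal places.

Var(C) = 2.2²·2.2² + 0.4²·20² + 2·[0.88·2.2·20·0.09] = 87.4256 + 6.9696 = 94.3952.
With uncorrelated errors the cross-covariances are all true-score covariance, so they carry over unchanged; only the diagonal terms shrink to ρᵢσᵢ².
True-score variance = [2.2²·2.2²·0.88 + 0.4²·20²·0.84] + 6.9696 = 74.3745 + 6.9696 = 81.3441.
Reliability = 81.3441 / 94.3952 = 0.862.

0.862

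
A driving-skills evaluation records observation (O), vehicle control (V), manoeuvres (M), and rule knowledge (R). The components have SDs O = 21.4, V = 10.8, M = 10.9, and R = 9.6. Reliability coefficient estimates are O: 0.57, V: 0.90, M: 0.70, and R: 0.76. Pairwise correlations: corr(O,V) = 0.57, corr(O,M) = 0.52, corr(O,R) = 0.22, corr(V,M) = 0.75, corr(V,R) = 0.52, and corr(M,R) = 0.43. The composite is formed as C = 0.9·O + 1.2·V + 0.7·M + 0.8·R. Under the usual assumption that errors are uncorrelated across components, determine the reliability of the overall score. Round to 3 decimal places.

Var(C) = 0.9²·21.4² + 1.2²·10.8² + 0.7²·10.9² + 0.8²·9.6² + 2·[1.08·21.4·10.8·0.57 + 0.63·21.4·10.9·0.52 + 0.72·21.4·9.6·0.22 + 0.84·10.8·10.9·0.75 + 0.96·10.8·9.6·0.52 + 0.56·10.9·9.6·0.43] = 656.108 + 804.706 = 1460.81.
Under uncorrelated errors the observed covariances equal the true-score covariances, so only the own-variance terms attenuate.
True-score variance = [0.9²·21.4²·0.57 + 1.2²·10.8²·0.90 + 0.7²·10.9²·0.70 + 0.8²·9.6²·0.76] + 804.706 = 448.184 + 804.706 = 1252.89.
Reliability = 1252.89 / 1460.81 = 0.858.

0.858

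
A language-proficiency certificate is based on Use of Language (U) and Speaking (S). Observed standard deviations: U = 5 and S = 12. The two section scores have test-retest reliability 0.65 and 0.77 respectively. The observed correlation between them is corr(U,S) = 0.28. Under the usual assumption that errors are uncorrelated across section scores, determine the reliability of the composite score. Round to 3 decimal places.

Var(U+S) = 5² + 12² + 2·[5·12·0.28] = 169 + 33.6 = 202.6.
Under uncorrelated errors the observed covariances equal the true-score covariances, so only the own-variance terms attenuate.
True-score variance = [5²·0.65 + 12²·0.77] + 33.6 = 127.13 + 33.6 = 160.73.
Reliability = 160.73 / 202.6 = 0.793.

0.793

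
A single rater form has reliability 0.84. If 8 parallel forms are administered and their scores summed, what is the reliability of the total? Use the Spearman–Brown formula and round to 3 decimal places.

ρ_k = kρ / (1 + (k−1)ρ) = 8·0.84 / (1 + 7·0.84) = 6.720 / 6.880 = 0.977.

0.977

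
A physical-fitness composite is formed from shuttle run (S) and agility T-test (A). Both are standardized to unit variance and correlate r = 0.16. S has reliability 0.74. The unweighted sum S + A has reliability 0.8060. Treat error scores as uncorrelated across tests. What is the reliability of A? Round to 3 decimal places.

Var(S+A) = 2 + 2·0.16 = 2.320.
True-score variance = ρ_S + ρ_A + 2·0.16, so 0.8060 = (0.74 + ρ_A + 0.32) / 2.320.
ρ_A = 0.8060·2.320 − 0.74 − 0.32 = 0.810.

0.810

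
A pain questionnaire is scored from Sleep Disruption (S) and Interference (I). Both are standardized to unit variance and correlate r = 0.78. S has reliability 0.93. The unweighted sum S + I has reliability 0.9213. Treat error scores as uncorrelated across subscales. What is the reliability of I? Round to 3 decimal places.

Var(S+I) = 2 + 2·0.78 = 3.560.
True-score variance = ρ_S + ρ_I + 2·0.78, so 0.9213 = (0.93 + ρ_I + 1.56) / 3.560.
ρ_I = 0.9213·3.560 − 0.93 − 1.56 = 0.790.

0.790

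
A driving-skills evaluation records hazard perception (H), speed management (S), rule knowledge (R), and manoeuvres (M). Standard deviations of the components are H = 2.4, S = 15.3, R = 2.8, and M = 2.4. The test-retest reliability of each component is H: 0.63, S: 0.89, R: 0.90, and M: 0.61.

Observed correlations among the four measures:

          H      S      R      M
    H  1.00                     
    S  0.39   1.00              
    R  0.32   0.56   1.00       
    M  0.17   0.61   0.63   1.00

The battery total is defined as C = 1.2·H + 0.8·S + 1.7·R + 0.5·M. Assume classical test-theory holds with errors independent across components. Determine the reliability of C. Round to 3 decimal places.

0.928

Var(C) = 1.2²·2.4² + 0.8²·15.3² + 1.7²·2.8² + 0.5²·2.4² + 2·[0.96·2.4·15.3·0.39 + 2.04·2.4·2.8·0.32 + 0.6·2.4·2.4·0.17 + 1.36·15.3·2.8·0.56 + 0.4·15.3·2.4·0.61 + 0.85·2.8·2.4·0.63] = 182.21 + 127.815 = 310.025.
With uncorrelated errors the cross-covariances are all true-score covariance, so they carry over unchanged; only the diagonal terms shrink to ρᵢσᵢ².
True-score variance = [1.2²·2.4²·0.63 + 0.8²·15.3²·0.89 + 1.7²·2.8²·0.90 + 0.5²·2.4²·0.61] + 127.815 = 159.833 + 127.815 = 287.648.
Reliability = 287.648 / 310.025 = 0.928.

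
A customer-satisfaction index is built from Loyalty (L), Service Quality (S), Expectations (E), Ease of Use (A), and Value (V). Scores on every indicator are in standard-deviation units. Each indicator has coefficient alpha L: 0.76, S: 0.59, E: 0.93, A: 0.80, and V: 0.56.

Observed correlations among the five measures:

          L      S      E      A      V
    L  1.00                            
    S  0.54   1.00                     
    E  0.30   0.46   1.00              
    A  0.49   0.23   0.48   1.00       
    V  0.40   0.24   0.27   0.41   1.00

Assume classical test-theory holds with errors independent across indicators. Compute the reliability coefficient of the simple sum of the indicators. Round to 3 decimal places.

Var(L+S+E+A+V) = 5 + 2·[0.54 + 0.30 + 0.49 + 0.40 + 0.46 + 0.23 + 0.24 + 0.48 + 0.27 + 0.41] = 5 + 7.64 = 12.64.
Because errors are independent across components, Cov(Tᵢ,Tⱼ) = Cov(Xᵢ,Xⱼ); the off-diagonal part of the true-score variance is the same as above.
True-score variance = [0.76 + 0.59 + 0.93 + 0.80 + 0.56] + 7.64 = 3.64 + 7.64 = 11.28.
Reliability = 11.28 / 12.64 = 0.892.

0.892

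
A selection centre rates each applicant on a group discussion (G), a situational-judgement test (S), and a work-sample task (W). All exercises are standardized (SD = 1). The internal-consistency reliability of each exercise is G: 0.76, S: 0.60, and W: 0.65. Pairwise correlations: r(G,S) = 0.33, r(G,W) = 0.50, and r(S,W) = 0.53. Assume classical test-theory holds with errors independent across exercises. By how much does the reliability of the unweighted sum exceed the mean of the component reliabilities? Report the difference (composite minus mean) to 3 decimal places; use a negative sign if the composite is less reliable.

Var(sum) = 3 + 2.72 = 5.72; true-score variance = 2.01 + 2.72 = 4.73; composite reliability = 0.8269.
Mean component reliability = 0.6700.
Difference = 0.8269 − 0.6700 = 0.157.

0.157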